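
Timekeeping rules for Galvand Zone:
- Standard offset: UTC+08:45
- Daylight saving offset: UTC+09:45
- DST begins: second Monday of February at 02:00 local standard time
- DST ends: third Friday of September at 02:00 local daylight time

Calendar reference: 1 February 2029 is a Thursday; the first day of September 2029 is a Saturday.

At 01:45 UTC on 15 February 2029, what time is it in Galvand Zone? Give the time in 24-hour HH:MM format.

11:30

1 February 2029 is a Thursday, so the first Monday is February 5 and the second is February 12.
1 September 2029 is a Saturday, so the first Friday is September 7 and the third is September 21.
At the standard offset (UTC+08:45), 01:45 UTC + 8h45m = 10:30 Galvand Zone standard time.
Daylight saving runs 12 February – 21 September; the standard-time date in Galvand Zone, 15 February 2029, is inside that window, so Galvand Zone is at UTC+09:45.
01:45 UTC + 9h45m = 11:30 local.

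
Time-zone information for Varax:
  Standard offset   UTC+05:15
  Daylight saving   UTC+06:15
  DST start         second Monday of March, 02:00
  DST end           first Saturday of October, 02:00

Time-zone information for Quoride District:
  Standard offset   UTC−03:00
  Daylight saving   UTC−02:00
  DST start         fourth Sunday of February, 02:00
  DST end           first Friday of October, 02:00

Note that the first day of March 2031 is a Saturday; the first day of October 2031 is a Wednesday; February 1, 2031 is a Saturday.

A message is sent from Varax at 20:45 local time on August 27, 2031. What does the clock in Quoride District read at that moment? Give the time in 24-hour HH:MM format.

1 March 2031 is a Saturday, so the first Monday is March 3 and the second is March 10.
1 October 2031 is a Wednesday, so the first Saturday is October 4.
August 27, 2031 lies within the daylight-saving period (10 March – 4 October), so Varax is on daylight time, UTC+06:15.
20:45 Varax − 6h15m = 14:30 UTC.
1 February 2031 is a Saturday, so the first Sunday is February 2 and the fourth is February 23.
1 October 2031 is a Wednesday, so the first Friday is October 3.
At the standard offset (UTC−03:00), 14:30 UTC − 3h = 11:30 Quoride District standard time.
Daylight saving runs 23 February – 3 October; the standard-time date in Quoride District, August 27, 2031, is inside that window, so Quoride District is at UTC−02:00.
14:30 UTC − 2h = 12:30 Quoride District.

12:30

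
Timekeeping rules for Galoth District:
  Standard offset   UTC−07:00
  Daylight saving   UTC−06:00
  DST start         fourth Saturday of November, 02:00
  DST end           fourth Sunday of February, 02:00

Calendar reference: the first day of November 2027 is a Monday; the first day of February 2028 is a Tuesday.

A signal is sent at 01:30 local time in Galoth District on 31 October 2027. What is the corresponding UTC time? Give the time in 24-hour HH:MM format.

1 November 2027 is a Monday, so the first Saturday is November 6 and the fourth is November 27.
1 February 2028 is a Tuesday, so the first Sunday is February 6 and the fourth is February 27.
31 October 2027 is outside the daylight-saving period (27 November 2027 – 27 February 2028), so Galoth District is on standard time, UTC−07:00.
01:30 local + 7h = 08:30 UTC.

08:30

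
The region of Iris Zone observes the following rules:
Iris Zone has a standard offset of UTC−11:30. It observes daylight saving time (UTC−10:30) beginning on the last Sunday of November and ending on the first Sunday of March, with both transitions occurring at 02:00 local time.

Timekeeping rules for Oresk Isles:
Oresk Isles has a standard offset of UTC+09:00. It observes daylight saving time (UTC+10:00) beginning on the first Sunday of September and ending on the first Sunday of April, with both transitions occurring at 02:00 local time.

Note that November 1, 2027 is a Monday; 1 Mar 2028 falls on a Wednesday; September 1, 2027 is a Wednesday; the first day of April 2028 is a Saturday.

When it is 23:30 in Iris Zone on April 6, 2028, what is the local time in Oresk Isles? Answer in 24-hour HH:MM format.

1 November 2027 is a Monday, so Sundays fall on 7, 14, 21, 28; the last is November 28.
1 March 2028 is a Wednesday, so the first Sunday is March 5.
April 6, 2028 is outside the daylight-saving period (28 November 2027 – 5 March 2028), so Iris Zone is on standard time, UTC−11:30.
23:30 Iris Zone + 11h30m = 11:00 UTC (rolling into the next day, 7 April 2028).
1 September 2027 is a Wednesday, so the first Sunday is September 5.
1 April 2028 is a Saturday, so the first Sunday is April 2.
At the standard offset (UTC+09:00), 11:00 UTC + 9h = 20:00 Oresk Isles standard time.
The standard-time date in Oresk Isles, April 7, 2028, does not fall between 5 September 2027 and 2 April 2028, so daylight saving is not in effect and Oresk Isles is at UTC+09:00.
11:00 UTC + 9h = 20:00 Oresk Isles.

20:00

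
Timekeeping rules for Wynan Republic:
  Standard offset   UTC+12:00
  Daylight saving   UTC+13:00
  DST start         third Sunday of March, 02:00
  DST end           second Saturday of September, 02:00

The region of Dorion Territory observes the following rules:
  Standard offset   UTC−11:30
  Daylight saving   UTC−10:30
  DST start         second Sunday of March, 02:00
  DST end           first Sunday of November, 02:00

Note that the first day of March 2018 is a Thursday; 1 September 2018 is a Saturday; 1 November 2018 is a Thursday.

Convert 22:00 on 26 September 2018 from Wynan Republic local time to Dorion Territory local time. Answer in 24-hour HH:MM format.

23:30

1 March 2018 is a Thursday, so the first Sunday is March 4 and the third is March 18.
1 September 2018 is a Saturday, so the first Saturday is September 1 and the second is September 8.
Daylight saving runs 18 March – 8 September; 26 September 2018 is outside that window, so Wynan Republic is on standard time at UTC+12:00.
22:00 Wynan Republic − 12h = 10:00 UTC.
1 March 2018 is a Thursday, so the first Sunday is March 4 and the second is March 11.
1 November 2018 is a Thursday, so the first Sunday is November 4.
At the standard offset (UTC−11:30), 10:00 UTC − 11h30m = 22:30 Dorion Territory standard time (rolling into the previous day, 25 September 2018).
The standard-time date in Dorion Territory, 25 September 2018, falls between 11 March and 4 November, so daylight saving is in effect and Dorion Territory is at UTC−10:30.
10:00 UTC − 10h30m = 23:30 Dorion Territory (rolling into the previous day, 25 September 2018).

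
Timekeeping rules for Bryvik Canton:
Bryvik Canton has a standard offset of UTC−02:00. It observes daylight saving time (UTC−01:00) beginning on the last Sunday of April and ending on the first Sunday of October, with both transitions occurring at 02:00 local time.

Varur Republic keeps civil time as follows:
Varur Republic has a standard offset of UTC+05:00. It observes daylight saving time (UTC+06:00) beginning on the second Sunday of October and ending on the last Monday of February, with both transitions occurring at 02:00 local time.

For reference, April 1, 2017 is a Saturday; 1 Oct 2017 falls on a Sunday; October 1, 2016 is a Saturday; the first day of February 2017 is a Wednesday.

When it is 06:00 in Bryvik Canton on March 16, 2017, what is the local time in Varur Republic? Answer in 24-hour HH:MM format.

13:00

1 April 2017 is a Saturday, so Sundays fall on 2, 9, 16, 23, 30; the last is April 30.
1 October 2017 is a Sunday, so the first Sunday is October 1.
March 16, 2017 is outside the daylight-saving period (30 April – 1 October), so Bryvik Canton is on standard time, UTC−02:00.
06:00 Bryvik Canton + 2h = 08:00 UTC.
1 October 2016 is a Saturday, so the first Sunday is October 2 and the second is October 9.
1 February 2017 is a Wednesday, so Mondays fall on 6, 13, 20, 27; the last is February 27.
At the standard offset (UTC+05:00), 08:00 UTC + 5h = 13:00 Varur Republic standard time.
Daylight saving runs 9 October 2016 – 27 February 2017; the standard-time date in Varur Republic, March 16, 2017, is outside that window, so Varur Republic is on standard time at UTC+05:00.
08:00 UTC + 5h = 13:00 Varur Republic.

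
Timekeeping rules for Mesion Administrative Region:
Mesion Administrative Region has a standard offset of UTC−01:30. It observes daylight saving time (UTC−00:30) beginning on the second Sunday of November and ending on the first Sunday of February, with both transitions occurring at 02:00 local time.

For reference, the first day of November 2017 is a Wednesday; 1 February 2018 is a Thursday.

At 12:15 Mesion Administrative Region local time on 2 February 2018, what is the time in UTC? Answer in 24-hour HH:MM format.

1 November 2017 is a Wednesday, so the first Sunday is November 5 and the second is November 12.
1 February 2018 is a Thursday, so the first Sunday is February 4.
Daylight saving runs 12 November 2017 – 4 February 2018; 2 February 2018 is inside that window, so Mesion Administrative Region is at UTC−00:30.
12:15 local + 0h30m = 12:45 UTC.

12:45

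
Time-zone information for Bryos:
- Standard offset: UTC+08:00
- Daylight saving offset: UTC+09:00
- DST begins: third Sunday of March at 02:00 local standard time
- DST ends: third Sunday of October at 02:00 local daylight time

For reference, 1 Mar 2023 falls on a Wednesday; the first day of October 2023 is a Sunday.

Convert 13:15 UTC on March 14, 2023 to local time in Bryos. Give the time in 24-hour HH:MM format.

1 March 2023 is a Wednesday, so the first Sunday is March 5 and the third is March 19.
1 October 2023 is a Sunday, so the first Sunday is October 1 and the third is October 15.
At the standard offset (UTC+08:00), 13:15 UTC + 8h = 21:15 Bryos standard time.
Daylight saving runs 19 March – 15 October; the standard-time date in Bryos, March 14, 2023, is outside that window, so Bryos is on standard time at UTC+08:00.
13:15 UTC + 8h = 21:15 local.

21:15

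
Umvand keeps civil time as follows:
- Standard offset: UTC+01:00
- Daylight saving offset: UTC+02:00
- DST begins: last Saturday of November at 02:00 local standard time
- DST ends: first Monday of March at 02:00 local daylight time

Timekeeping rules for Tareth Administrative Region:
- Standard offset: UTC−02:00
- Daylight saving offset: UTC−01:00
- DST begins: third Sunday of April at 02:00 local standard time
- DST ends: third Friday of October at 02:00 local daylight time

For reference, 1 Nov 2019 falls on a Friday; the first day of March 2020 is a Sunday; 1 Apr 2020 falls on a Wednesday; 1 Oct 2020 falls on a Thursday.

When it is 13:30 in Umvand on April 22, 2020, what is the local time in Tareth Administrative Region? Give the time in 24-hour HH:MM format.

11:30

1 November 2019 is a Friday, so Saturdays fall on 2, 9, 16, 23, 30; the last is November 30.
1 March 2020 is a Sunday, so the first Monday is March 2.
April 22, 2020 does not fall between 30 November 2019 and 2 March 2020, so daylight saving is not in effect and Umvand is at UTC+01:00.
13:30 Umvand − 1h = 12:30 UTC.
1 April 2020 is a Wednesday, so the first Sunday is April 5 and the third is April 19.
1 October 2020 is a Thursday, so the first Friday is October 2 and the third is October 16.
At the standard offset (UTC−02:00), 12:30 UTC − 2h = 10:30 Tareth Administrative Region standard time.
Daylight saving runs 19 April – 16 October; the standard-time date in Tareth Administrative Region, April 22, 2020, is inside that window, so Tareth Administrative Region is at UTC−01:00.
12:30 UTC − 1h = 11:30 Tareth Administrative Region.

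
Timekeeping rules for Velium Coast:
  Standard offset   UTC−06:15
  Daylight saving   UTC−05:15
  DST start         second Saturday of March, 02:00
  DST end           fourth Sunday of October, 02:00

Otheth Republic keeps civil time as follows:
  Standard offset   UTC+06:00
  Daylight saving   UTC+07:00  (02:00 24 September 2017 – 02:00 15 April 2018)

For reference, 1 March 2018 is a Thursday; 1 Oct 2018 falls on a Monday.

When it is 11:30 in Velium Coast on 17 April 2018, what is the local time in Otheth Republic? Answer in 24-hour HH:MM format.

1 March 2018 is a Thursday, so the first Saturday is March 3 and the second is March 10.
1 October 2018 is a Monday, so the first Sunday is October 7 and the fourth is October 28.
17 April 2018 falls between 10 March and 28 October, so daylight saving is in effect and Velium Coast is at UTC−05:15.
11:30 Velium Coast + 5h15m = 16:45 UTC.
At the standard offset (UTC+06:00), 16:45 UTC + 6h = 22:45 Otheth Republic standard time.
The standard-time date in Otheth Republic, 17 April 2018, does not fall between 24 September 2017 and 15 April 2018, so daylight saving is not in effect and Otheth Republic is at UTC+06:00.
16:45 UTC + 6h = 22:45 Otheth Republic.

22:45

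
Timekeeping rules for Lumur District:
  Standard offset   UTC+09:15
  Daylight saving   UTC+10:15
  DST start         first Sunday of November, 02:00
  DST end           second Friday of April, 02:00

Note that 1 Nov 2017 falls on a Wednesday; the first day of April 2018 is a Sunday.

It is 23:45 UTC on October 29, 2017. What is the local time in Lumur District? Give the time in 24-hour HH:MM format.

1 November 2017 is a Wednesday, so the first Sunday is November 5.
1 April 2018 is a Sunday, so the first Friday is April 6 and the second is April 13.
At the standard offset (UTC+09:15), 23:45 UTC + 9h15m = 09:00 Lumur District standard time (rolling into the next day, 30 October 2017).
Daylight saving runs 5 November 2017 – 13 April 2018; the standard-time date in Lumur District, October 30, 2017, is outside that window, so Lumur District is on standard time at UTC+09:15.
23:45 UTC + 9h15m = 09:00 local (rolling into the next day, 30 October 2017).

09:00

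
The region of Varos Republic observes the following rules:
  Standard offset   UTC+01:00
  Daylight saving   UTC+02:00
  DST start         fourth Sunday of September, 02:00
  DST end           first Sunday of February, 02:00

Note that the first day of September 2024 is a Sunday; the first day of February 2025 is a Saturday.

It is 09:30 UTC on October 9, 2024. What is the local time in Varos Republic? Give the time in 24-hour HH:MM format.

1 September 2024 is a Sunday, so the first Sunday is September 1 and the fourth is September 22.
1 February 2025 is a Saturday, so the first Sunday is February 2.
At the standard offset (UTC+01:00), 09:30 UTC + 1h = 10:30 Varos Republic standard time.
Daylight saving runs 22 September 2024 – 2 February 2025; the standard-time date in Varos Republic, October 9, 2024, is inside that window, so Varos Republic is at UTC+02:00.
09:30 UTC + 2h = 11:30 local.

11:30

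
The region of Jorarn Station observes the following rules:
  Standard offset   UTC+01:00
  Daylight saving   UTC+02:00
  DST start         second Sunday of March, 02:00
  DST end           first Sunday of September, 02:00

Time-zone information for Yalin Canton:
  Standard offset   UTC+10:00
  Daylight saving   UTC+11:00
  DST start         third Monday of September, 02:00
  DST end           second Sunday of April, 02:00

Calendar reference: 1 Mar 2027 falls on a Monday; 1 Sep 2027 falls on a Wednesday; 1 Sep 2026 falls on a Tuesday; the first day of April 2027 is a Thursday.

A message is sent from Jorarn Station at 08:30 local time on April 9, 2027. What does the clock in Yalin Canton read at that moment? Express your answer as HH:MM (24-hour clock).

1 March 2027 is a Monday, so the first Sunday is March 7 and the second is March 14.
1 September 2027 is a Wednesday, so the first Sunday is September 5.
April 9, 2027 falls between 14 March and 5 September, so daylight saving is in effect and Jorarn Station is at UTC+02:00.
08:30 Jorarn Station − 2h = 06:30 UTC.
1 September 2026 is a Tuesday, so the first Monday is September 7 and the third is September 21.
1 April 2027 is a Thursday, so the first Sunday is April 4 and the second is April 11.
At the standard offset (UTC+10:00), 06:30 UTC + 10h = 16:30 Yalin Canton standard time.
Daylight saving runs 21 September 2026 – 11 April 2027; the standard-time date in Yalin Canton, April 9, 2027, is inside that window, so Yalin Canton is at UTC+11:00.
06:30 UTC + 11h = 17:30 Yalin Canton.

17:30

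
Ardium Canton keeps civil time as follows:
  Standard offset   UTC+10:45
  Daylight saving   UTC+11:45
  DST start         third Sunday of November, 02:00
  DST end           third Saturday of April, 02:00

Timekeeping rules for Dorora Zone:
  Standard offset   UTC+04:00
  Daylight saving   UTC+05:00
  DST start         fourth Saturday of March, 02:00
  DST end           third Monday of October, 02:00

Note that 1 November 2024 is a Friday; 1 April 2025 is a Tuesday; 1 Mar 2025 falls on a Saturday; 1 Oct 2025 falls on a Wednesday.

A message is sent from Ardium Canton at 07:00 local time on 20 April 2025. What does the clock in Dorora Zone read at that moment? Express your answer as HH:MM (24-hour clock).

1 November 2024 is a Friday, so the first Sunday is November 3 and the third is November 17.
1 April 2025 is a Tuesday, so the first Saturday is April 5 and the third is April 19.
20 April 2025 does not fall between 17 November 2024 and 19 April 2025, so daylight saving is not in effect and Ardium Canton is at UTC+10:45.
07:00 Ardium Canton − 10h45m = 20:15 UTC (rolling into the previous day, 19 April 2025).
1 March 2025 is a Saturday, so the first Saturday is March 1 and the fourth is March 22.
1 October 2025 is a Wednesday, so the first Monday is October 6 and the third is October 20.
At the standard offset (UTC+04:00), 20:15 UTC + 4h = 00:15 Dorora Zone standard time (rolling into the next day, 20 April 2025).
The standard-time date in Dorora Zone, 20 April 2025, lies within the daylight-saving period (22 March – 20 October), so Dorora Zone is on daylight time, UTC+05:00.
20:15 UTC + 5h = 01:15 Dorora Zone (rolling into the next day, 20 April 2025).

01:15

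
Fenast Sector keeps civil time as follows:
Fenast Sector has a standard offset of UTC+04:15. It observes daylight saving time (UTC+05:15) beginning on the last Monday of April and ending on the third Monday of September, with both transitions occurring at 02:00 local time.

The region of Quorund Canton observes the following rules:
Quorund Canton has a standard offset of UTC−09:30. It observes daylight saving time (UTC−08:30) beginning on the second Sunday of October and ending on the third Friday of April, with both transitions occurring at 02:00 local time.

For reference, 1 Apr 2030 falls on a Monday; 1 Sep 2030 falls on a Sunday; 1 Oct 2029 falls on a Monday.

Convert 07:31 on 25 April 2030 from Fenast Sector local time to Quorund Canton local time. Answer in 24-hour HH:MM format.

1 April 2030 is a Monday, so Mondays fall on 1, 8, 15, 22, 29; the last is April 29.
1 September 2030 is a Sunday, so the first Monday is September 2 and the third is September 16.
25 April 2030 does not fall between 29 April and 16 September, so daylight saving is not in effect and Fenast Sector is at UTC+04:15.
07:31 Fenast Sector − 4h15m = 03:16 UTC.
1 October 2029 is a Monday, so the first Sunday is October 7 and the second is October 14.
1 April 2030 is a Monday, so the first Friday is April 5 and the third is April 19.
At the standard offset (UTC−09:30), 03:16 UTC − 9h30m = 17:46 Quorund Canton standard time (rolling into the previous day, 24 April 2030).
The standard-time date in Quorund Canton, 24 April 2030, does not fall between 14 October 2029 and 19 April 2030, so daylight saving is not in effect and Quorund Canton is at UTC−09:30.
03:16 UTC − 9h30m = 17:46 Quorund Canton (rolling into the previous day, 24 April 2030).

17:46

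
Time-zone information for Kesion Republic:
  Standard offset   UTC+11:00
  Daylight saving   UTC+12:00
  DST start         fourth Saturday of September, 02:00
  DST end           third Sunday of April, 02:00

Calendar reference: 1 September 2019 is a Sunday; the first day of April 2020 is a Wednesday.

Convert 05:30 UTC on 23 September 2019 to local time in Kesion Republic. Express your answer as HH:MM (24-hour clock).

16:30

1 September 2019 is a Sunday, so the first Saturday is September 7 and the fourth is September 28.
1 April 2020 is a Wednesday, so the first Sunday is April 5 and the third is April 19.
At the standard offset (UTC+11:00), 05:30 UTC + 11h = 16:30 Kesion Republic standard time.
The standard-time date in Kesion Republic, 23 September 2019, is outside the daylight-saving period (28 September 2019 – 19 April 2020), so Kesion Republic is on standard time, UTC+11:00.
05:30 UTC + 11h = 16:30 local.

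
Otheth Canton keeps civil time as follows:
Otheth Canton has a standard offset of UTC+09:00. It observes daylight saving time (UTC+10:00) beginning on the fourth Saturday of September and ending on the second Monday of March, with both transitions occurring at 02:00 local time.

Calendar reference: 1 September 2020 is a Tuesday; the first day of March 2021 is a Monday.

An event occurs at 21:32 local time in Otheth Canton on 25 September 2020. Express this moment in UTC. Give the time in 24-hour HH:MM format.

12:32

1 September 2020 is a Tuesday, so the first Saturday is September 5 and the fourth is September 26.
1 March 2021 is a Monday, so the first Monday is March 1 and the second is March 8.
Daylight saving runs 26 September 2020 – 8 March 2021; 25 September 2020 is outside that window, so Otheth Canton is on standard time at UTC+09:00.
21:32 local − 9h = 12:32 UTC.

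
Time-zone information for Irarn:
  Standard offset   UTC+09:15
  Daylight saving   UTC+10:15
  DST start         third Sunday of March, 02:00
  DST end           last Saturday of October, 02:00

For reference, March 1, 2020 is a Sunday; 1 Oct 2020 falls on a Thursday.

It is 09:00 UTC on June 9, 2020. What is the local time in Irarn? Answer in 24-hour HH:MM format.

19:15

1 March 2020 is a Sunday, so the first Sunday is March 1 and the third is March 15.
1 October 2020 is a Thursday, so Saturdays fall on 3, 10, 17, 24, 31; the last is October 31.
At the standard offset (UTC+09:15), 09:00 UTC + 9h15m = 18:15 Irarn standard time.
The standard-time date in Irarn, June 9, 2020, falls between 15 March and 31 October, so daylight saving is in effect and Irarn is at UTC+10:15.
09:00 UTC + 10h15m = 19:15 local.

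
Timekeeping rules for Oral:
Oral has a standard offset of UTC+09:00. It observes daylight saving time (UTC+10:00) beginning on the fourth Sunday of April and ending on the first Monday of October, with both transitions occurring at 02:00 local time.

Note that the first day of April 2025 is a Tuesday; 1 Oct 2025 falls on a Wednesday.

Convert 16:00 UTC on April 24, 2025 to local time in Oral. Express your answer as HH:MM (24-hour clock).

01:00

1 April 2025 is a Tuesday, so the first Sunday is April 6 and the fourth is April 27.
1 October 2025 is a Wednesday, so the first Monday is October 6.
At the standard offset (UTC+09:00), 16:00 UTC + 9h = 01:00 Oral standard time (rolling into the next day, 25 April 2025).
The standard-time date in Oral, April 25, 2025, does not fall between 27 April and 6 October, so daylight saving is not in effect and Oral is at UTC+09:00.
16:00 UTC + 9h = 01:00 local (rolling into the next day, 25 April 2025).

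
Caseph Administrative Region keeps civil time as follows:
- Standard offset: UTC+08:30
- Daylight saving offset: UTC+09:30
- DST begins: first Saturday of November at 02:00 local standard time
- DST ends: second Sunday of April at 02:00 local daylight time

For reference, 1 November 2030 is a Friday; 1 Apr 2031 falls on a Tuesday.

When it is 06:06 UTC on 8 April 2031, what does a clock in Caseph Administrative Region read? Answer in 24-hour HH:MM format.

1 November 2030 is a Friday, so the first Saturday is November 2.
1 April 2031 is a Tuesday, so the first Sunday is April 6 and the second is April 13.
At the standard offset (UTC+08:30), 06:06 UTC + 8h30m = 14:36 Caseph Administrative Region standard time.
Daylight saving runs 2 November 2030 – 13 April 2031; the standard-time date in Caseph Administrative Region, 8 April 2031, is inside that window, so Caseph Administrative Region is at UTC+09:30.
06:06 UTC + 9h30m = 15:36 local.

15:36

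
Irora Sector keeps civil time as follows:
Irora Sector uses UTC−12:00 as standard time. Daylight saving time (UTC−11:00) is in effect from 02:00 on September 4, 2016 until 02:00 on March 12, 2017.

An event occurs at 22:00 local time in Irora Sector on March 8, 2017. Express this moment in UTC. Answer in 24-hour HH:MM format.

March 8, 2017 falls between 4 September 2016 and 12 March 2017, so daylight saving is in effect and Irora Sector is at UTC−11:00.
22:00 local + 11h = 09:00 UTC (rolling into the next day, 9 March 2017).

09:00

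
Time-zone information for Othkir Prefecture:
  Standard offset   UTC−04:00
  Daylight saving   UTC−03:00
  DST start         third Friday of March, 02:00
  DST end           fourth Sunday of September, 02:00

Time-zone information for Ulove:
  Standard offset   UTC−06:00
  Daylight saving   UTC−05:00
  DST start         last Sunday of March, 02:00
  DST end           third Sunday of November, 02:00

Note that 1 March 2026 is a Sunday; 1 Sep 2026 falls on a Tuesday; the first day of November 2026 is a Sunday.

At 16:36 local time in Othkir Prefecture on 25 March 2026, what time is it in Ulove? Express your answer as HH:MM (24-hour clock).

1 March 2026 is a Sunday, so the first Friday is March 6 and the third is March 20.
1 September 2026 is a Tuesday, so the first Sunday is September 6 and the fourth is September 27.
25 March 2026 lies within the daylight-saving period (20 March – 27 September), so Othkir Prefecture is on daylight time, UTC−03:00.
16:36 Othkir Prefecture + 3h = 19:36 UTC.
1 March 2026 is a Sunday, so Sundays fall on 1, 8, 15, 22, 29; the last is March 29.
1 November 2026 is a Sunday, so the first Sunday is November 1 and the third is November 15.
At the standard offset (UTC−06:00), 19:36 UTC − 6h = 13:36 Ulove standard time.
The standard-time date in Ulove, 25 March 2026, is outside the daylight-saving period (29 March – 15 November), so Ulove is on standard time, UTC−06:00.
19:36 UTC − 6h = 13:36 Ulove.

13:36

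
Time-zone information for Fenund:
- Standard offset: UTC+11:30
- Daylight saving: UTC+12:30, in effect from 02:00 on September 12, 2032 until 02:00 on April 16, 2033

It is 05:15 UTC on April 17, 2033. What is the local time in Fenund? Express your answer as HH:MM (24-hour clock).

At the standard offset (UTC+11:30), 05:15 UTC + 11h30m = 16:45 Fenund standard time.
The standard-time date in Fenund, April 17, 2033, is outside the daylight-saving period (12 September 2032 – 16 April 2033), so Fenund is on standard time, UTC+11:30.
05:15 UTC + 11h30m = 16:45 local.

16:45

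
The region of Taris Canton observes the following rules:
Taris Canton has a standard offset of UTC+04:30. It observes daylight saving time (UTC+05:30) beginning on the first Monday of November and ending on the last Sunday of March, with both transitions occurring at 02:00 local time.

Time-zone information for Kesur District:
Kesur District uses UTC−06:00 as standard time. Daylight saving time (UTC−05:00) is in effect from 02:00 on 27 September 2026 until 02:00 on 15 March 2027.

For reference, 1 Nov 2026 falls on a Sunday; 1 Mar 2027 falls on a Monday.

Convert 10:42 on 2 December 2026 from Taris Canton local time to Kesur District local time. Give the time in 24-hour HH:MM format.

00:12

1 November 2026 is a Sunday, so the first Monday is November 2.
1 March 2027 is a Monday, so Sundays fall on 7, 14, 21, 28; the last is March 28.
2 December 2026 lies within the daylight-saving period (2 November 2026 – 28 March 2027), so Taris Canton is on daylight time, UTC+05:30.
10:42 Taris Canton − 5h30m = 05:12 UTC.
At the standard offset (UTC−06:00), 05:12 UTC − 6h = 23:12 Kesur District standard time (rolling into the previous day, 1 December 2026).
The standard-time date in Kesur District, 1 December 2026, lies within the daylight-saving period (27 September 2026 – 15 March 2027), so Kesur District is on daylight time, UTC−05:00.
05:12 UTC − 5h = 00:12 Kesur District.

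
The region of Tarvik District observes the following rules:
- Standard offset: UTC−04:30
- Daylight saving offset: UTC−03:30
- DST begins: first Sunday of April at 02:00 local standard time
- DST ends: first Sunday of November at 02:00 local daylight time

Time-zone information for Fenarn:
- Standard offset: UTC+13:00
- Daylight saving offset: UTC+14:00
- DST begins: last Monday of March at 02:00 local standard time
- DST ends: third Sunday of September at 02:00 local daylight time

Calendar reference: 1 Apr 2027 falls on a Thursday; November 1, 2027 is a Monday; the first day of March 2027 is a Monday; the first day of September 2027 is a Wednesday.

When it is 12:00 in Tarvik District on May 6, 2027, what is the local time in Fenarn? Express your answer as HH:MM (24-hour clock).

1 April 2027 is a Thursday, so the first Sunday is April 4.
1 November 2027 is a Monday, so the first Sunday is November 7.
May 6, 2027 falls between 4 April and 7 November, so daylight saving is in effect and Tarvik District is at UTC−03:30.
12:00 Tarvik District + 3h30m = 15:30 UTC.
1 March 2027 is a Monday, so Mondays fall on 1, 8, 15, 22, 29; the last is March 29.
1 September 2027 is a Wednesday, so the first Sunday is September 5 and the third is September 19.
At the standard offset (UTC+13:00), 15:30 UTC + 13h = 04:30 Fenarn standard time (rolling into the next day, 7 May 2027).
The standard-time date in Fenarn, May 7, 2027, falls between 29 March and 19 September, so daylight saving is in effect and Fenarn is at UTC+14:00.
15:30 UTC + 14h = 05:30 Fenarn (rolling into the next day, 7 May 2027).

05:30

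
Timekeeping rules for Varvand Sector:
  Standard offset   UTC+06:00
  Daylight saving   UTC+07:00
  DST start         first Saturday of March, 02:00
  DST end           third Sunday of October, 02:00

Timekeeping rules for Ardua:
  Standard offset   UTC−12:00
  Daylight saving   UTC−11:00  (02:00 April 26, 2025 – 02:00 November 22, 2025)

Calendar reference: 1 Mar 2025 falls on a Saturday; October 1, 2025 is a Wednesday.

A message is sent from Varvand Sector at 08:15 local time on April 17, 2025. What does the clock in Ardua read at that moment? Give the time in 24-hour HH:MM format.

1 March 2025 is a Saturday, so the first Saturday is March 1.
1 October 2025 is a Wednesday, so the first Sunday is October 5 and the third is October 19.
April 17, 2025 lies within the daylight-saving period (1 March – 19 October), so Varvand Sector is on daylight time, UTC+07:00.
08:15 Varvand Sector − 7h = 01:15 UTC.
At the standard offset (UTC−12:00), 01:15 UTC − 12h = 13:15 Ardua standard time (rolling into the previous day, 16 April 2025).
The standard-time date in Ardua, April 16, 2025, does not fall between 26 April and 22 November, so daylight saving is not in effect and Ardua is at UTC−12:00.
01:15 UTC − 12h = 13:15 Ardua (rolling into the previous day, 16 April 2025).

13:15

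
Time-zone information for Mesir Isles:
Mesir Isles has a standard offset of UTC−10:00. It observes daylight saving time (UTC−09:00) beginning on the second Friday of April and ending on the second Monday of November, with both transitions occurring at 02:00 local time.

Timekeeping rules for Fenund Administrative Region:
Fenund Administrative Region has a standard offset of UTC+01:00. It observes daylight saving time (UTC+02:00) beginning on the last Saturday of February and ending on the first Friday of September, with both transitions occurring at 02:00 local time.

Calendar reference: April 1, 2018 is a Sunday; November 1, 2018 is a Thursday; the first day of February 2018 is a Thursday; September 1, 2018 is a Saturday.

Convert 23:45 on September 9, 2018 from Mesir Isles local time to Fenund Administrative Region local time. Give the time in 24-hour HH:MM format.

09:45

1 April 2018 is a Sunday, so the first Friday is April 6 and the second is April 13.
1 November 2018 is a Thursday, so the first Monday is November 5 and the second is November 12.
September 9, 2018 lies within the daylight-saving period (13 April – 12 November), so Mesir Isles is on daylight time, UTC−09:00.
23:45 Mesir Isles + 9h = 08:45 UTC (rolling into the next day, 10 September 2018).
1 February 2018 is a Thursday, so Saturdays fall on 3, 10, 17, 24; the last is February 24.
1 September 2018 is a Saturday, so the first Friday is September 7.
At the standard offset (UTC+01:00), 08:45 UTC + 1h = 09:45 Fenund Administrative Region standard time.
The standard-time date in Fenund Administrative Region, September 10, 2018, is outside the daylight-saving period (24 February – 7 September), so Fenund Administrative Region is on standard time, UTC+01:00.
08:45 UTC + 1h = 09:45 Fenund Administrative Region.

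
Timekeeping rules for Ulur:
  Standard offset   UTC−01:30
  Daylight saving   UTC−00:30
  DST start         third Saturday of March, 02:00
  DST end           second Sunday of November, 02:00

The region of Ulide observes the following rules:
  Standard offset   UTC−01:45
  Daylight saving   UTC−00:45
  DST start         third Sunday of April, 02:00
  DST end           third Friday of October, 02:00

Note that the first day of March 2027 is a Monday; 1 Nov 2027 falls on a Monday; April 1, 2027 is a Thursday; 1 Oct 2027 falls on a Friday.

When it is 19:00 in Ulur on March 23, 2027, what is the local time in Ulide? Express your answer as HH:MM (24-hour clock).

17:45

1 March 2027 is a Monday, so the first Saturday is March 6 and the third is March 20.
1 November 2027 is a Monday, so the first Sunday is November 7 and the second is November 14.
March 23, 2027 falls between 20 March and 14 November, so daylight saving is in effect and Ulur is at UTC−00:30.
19:00 Ulur + 0h30m = 19:30 UTC.
1 April 2027 is a Thursday, so the first Sunday is April 4 and the third is April 18.
1 October 2027 is a Friday, so the first Friday is October 1 and the third is October 15.
At the standard offset (UTC−01:45), 19:30 UTC − 1h45m = 17:45 Ulide standard time.
Daylight saving runs 18 April – 15 October; the standard-time date in Ulide, March 23, 2027, is outside that window, so Ulide is on standard time at UTC−01:45.
19:30 UTC − 1h45m = 17:45 Ulide.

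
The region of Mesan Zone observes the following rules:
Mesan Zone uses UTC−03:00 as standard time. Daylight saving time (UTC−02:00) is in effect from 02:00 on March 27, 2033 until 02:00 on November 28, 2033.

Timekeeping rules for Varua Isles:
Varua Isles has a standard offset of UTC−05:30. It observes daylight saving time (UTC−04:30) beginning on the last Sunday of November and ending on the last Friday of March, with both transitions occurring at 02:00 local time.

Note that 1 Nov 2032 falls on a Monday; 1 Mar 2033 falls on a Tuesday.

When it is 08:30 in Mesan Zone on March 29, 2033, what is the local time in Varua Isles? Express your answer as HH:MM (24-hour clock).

05:00

March 29, 2033 lies within the daylight-saving period (27 March – 28 November), so Mesan Zone is on daylight time, UTC−02:00.
08:30 Mesan Zone + 2h = 10:30 UTC.
1 November 2032 is a Monday, so Sundays fall on 7, 14, 21, 28; the last is November 28.
1 March 2033 is a Tuesday, so Fridays fall on 4, 11, 18, 25; the last is March 25.
At the standard offset (UTC−05:30), 10:30 UTC − 5h30m = 05:00 Varua Isles standard time.
The standard-time date in Varua Isles, March 29, 2033, is outside the daylight-saving period (28 November 2032 – 25 March 2033), so Varua Isles is on standard time, UTC−05:30.
10:30 UTC − 5h30m = 05:00 Varua Isles.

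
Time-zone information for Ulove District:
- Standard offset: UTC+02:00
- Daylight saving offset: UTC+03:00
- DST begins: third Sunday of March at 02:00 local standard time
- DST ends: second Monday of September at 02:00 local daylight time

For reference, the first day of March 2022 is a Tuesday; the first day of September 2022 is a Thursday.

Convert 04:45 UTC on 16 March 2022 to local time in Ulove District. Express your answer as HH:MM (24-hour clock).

06:45

1 March 2022 is a Tuesday, so the first Sunday is March 6 and the third is March 20.
1 September 2022 is a Thursday, so the first Monday is September 5 and the second is September 12.
At the standard offset (UTC+02:00), 04:45 UTC + 2h = 06:45 Ulove District standard time.
The standard-time date in Ulove District, 16 March 2022, does not fall between 20 March and 12 September, so daylight saving is not in effect and Ulove District is at UTC+02:00.
04:45 UTC + 2h = 06:45 local.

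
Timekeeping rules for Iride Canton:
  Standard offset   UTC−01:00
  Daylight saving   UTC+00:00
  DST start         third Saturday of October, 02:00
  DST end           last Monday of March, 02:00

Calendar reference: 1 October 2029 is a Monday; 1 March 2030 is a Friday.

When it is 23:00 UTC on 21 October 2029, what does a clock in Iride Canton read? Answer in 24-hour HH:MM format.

23:00

1 October 2029 is a Monday, so the first Saturday is October 6 and the third is October 20.
1 March 2030 is a Friday, so Mondays fall on 4, 11, 18, 25; the last is March 25.
At the standard offset (UTC−01:00), 23:00 UTC − 1h = 22:00 Iride Canton standard time.
The standard-time date in Iride Canton, 21 October 2029, lies within the daylight-saving period (20 October 2029 – 25 March 2030), so Iride Canton is on daylight time, UTC+00:00.
23:00 UTC + 0h = 23:00 local.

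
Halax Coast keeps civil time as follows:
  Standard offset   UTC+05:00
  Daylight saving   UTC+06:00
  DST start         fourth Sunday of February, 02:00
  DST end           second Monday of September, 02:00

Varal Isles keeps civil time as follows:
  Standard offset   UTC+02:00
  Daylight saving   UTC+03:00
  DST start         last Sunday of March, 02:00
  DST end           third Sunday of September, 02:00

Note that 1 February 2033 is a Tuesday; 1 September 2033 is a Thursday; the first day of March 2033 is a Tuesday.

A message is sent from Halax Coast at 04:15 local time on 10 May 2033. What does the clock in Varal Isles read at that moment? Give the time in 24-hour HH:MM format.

01:15

1 February 2033 is a Tuesday, so the first Sunday is February 6 and the fourth is February 27.
1 September 2033 is a Thursday, so the first Monday is September 5 and the second is September 12.
10 May 2033 lies within the daylight-saving period (27 February – 12 September), so Halax Coast is on daylight time, UTC+06:00.
04:15 Halax Coast − 6h = 22:15 UTC (rolling into the previous day, 9 May 2033).
1 March 2033 is a Tuesday, so Sundays fall on 6, 13, 20, 27; the last is March 27.
1 September 2033 is a Thursday, so the first Sunday is September 4 and the third is September 18.
At the standard offset (UTC+02:00), 22:15 UTC + 2h = 00:15 Varal Isles standard time (rolling into the next day, 10 May 2033).
Daylight saving runs 27 March – 18 September; the standard-time date in Varal Isles, 10 May 2033, is inside that window, so Varal Isles is at UTC+03:00.
22:15 UTC + 3h = 01:15 Varal Isles (rolling into the next day, 10 May 2033).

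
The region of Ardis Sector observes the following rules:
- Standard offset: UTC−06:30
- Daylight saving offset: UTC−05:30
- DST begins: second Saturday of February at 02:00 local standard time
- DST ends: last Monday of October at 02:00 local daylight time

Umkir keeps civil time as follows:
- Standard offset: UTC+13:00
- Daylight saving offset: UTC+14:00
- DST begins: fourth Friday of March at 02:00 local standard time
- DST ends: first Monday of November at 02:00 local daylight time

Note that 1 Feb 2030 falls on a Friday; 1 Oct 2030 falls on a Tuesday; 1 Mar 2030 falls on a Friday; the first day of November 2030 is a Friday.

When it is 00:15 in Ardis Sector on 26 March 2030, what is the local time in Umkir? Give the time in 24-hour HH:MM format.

1 February 2030 is a Friday, so the first Saturday is February 2 and the second is February 9.
1 October 2030 is a Tuesday, so Mondays fall on 7, 14, 21, 28; the last is October 28.
26 March 2030 falls between 9 February and 28 October, so daylight saving is in effect and Ardis Sector is at UTC−05:30.
00:15 Ardis Sector + 5h30m = 05:45 UTC.
1 March 2030 is a Friday, so the first Friday is March 1 and the fourth is March 22.
1 November 2030 is a Friday, so the first Monday is November 4.
At the standard offset (UTC+13:00), 05:45 UTC + 13h = 18:45 Umkir standard time.
The standard-time date in Umkir, 26 March 2030, lies within the daylight-saving period (22 March – 4 November), so Umkir is on daylight time, UTC+14:00.
05:45 UTC + 14h = 19:45 Umkir.

19:45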